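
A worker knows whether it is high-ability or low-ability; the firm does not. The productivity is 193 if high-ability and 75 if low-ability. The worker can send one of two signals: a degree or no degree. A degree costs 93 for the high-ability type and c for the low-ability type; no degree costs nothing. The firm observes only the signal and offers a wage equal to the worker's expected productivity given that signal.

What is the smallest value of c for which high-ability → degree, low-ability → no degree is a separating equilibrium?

Under separation: degree → high-ability (pays 193); no degree → low-ability (pays 75).
High-ability: 193 − 93 = 100 ≥ 75 − 0 = 75. Holds regardless of c. ✓
Low-ability: 75 − 0 ≥ 193 − c, so c ≥ 193 − 75 = 118.

118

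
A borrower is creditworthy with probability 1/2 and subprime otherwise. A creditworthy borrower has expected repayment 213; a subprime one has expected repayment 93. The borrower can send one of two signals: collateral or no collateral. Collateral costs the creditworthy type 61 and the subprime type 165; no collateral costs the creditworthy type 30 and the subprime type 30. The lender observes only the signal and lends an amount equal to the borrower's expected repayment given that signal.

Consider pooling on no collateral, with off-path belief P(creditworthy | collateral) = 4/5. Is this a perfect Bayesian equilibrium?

No

On the equilibrium path (no collateral) the lender holds the prior 1/2 and pays 1/2·213 + 1/2·93 = 153. Off-path (collateral) belief 4/5 gives 4/5·213 + 1/5·93 = 189.
Creditworthy: no collateral gives 153 − 30 = 123; collateral gives 189 − 61 = 128. Deviates. ✗
Subprime: no collateral gives 153 − 30 = 123; collateral gives 189 − 165 = 24. Stays. ✓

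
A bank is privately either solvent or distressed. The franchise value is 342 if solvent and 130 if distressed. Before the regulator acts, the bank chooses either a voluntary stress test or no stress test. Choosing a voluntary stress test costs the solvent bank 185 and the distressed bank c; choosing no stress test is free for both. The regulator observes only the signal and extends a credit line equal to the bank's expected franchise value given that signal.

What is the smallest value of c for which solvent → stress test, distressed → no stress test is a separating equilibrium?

212

Under separation: stress test → solvent (pays 342); no stress test → distressed (pays 130).
Solvent: 342 − 185 = 157 ≥ 130 − 0 = 130. Holds regardless of c. ✓
Distressed: 130 − 0 ≥ 342 − c, so c ≥ 342 − 130 = 212.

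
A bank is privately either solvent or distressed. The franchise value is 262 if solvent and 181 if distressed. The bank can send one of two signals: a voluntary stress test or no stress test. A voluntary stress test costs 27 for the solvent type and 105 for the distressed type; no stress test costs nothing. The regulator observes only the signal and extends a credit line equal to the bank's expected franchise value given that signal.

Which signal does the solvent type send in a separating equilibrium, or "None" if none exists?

Try solvent → stress test, distressed → no stress test:
  If types separate, stress test earns payment 262 and no stress test earns 181.
  Solvent: stress test gives 262 − 27 = 235; no stress test gives 181 − 0 = 181. No deviation. ✓
  Distressed: no stress test gives 181 − 0 = 181; stress test gives 262 − 105 = 157. No deviation. ✓
Both hold — the solvent type sends stress test.

stress test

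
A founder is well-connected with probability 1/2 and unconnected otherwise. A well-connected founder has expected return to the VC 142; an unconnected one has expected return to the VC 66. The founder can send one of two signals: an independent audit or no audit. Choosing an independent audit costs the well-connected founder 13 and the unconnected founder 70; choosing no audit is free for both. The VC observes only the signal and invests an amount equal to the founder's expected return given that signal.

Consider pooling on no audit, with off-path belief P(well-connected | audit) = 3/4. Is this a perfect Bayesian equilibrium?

No

On the equilibrium path (no audit) the VC holds the prior 1/2 and pays 1/2·142 + 1/2·66 = 104. Off-path (audit) belief 3/4 gives 3/4·142 + 1/4·66 = 123.
Well-connected: no audit gives 104 − 0 = 104; audit gives 123 − 13 = 110. Deviates. ✗
Unconnected: no audit gives 104 − 0 = 104; audit gives 123 − 70 = 53. Stays. ✓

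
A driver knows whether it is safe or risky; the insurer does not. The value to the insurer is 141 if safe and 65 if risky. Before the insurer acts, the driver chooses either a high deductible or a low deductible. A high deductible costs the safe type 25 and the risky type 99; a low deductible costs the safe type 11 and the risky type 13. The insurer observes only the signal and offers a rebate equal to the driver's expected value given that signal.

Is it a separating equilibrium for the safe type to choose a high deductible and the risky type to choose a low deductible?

Under separation the insurer infers type exactly: high deductible → safe (pays 141), low deductible → risky (pays 65).
Safe: high deductible gives 141 − 25 = 116; low deductible gives 65 − 11 = 54. No deviation. ✓
Risky: low deductible gives 65 − 13 = 52; high deductible gives 141 − 99 = 42. No deviation. ✓
Both incentive constraints hold.

Yes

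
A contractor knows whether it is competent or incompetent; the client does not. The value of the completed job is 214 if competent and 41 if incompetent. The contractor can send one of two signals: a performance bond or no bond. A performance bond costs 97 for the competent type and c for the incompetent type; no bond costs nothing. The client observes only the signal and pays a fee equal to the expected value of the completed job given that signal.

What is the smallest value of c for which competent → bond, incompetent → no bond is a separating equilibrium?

Under separation: bond → competent (pays 214); no bond → incompetent (pays 41).
Competent: 214 − 97 = 117 ≥ 41 − 0 = 41. Holds regardless of c. ✓
Incompetent: 41 − 0 ≥ 214 − c, so c ≥ 214 − 41 = 173.

173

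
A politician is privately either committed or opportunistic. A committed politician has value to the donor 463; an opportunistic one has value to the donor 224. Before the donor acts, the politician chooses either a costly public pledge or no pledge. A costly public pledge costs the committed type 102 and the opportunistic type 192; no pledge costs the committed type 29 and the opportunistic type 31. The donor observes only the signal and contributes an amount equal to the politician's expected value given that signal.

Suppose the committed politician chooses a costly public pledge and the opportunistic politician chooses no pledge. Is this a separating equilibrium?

If types separate, pledge earns payment 463 and no pledge earns 224.
Committed: pledge gives 463 − 102 = 361; no pledge gives 224 − 29 = 195. No deviation. ✓
Opportunistic: no pledge gives 224 − 31 = 193; pledge gives 463 − 192 = 271. Would deviate. ✗

No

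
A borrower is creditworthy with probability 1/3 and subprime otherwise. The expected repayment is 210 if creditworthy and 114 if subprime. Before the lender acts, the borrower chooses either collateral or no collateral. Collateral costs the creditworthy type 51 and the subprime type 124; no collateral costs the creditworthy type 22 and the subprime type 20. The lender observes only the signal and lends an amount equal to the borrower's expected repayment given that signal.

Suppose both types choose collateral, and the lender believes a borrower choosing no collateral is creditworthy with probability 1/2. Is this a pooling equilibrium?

At the pooled signal (collateral) the lender holds the prior 1/3 and pays 1/3·210 + 2/3·114 = 146. Off-path (no collateral) belief 1/2 gives 1/2·210 + 1/2·114 = 162.
Creditworthy: collateral gives 146 − 51 = 95; no collateral gives 162 − 22 = 140. Deviates. ✗
Subprime: collateral gives 146 − 124 = 22; no collateral gives 162 − 20 = 142. Deviates. ✗

No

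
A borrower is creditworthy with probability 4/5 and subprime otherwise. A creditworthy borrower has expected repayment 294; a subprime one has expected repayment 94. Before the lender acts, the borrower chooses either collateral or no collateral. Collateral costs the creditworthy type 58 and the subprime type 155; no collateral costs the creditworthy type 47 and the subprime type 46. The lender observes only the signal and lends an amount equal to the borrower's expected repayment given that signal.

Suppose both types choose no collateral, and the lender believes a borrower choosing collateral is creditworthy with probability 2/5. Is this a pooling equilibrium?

On the equilibrium path (no collateral) the lender holds the prior 4/5 and pays 4/5·294 + 1/5·94 = 254. Off-path (collateral) belief 2/5 gives 2/5·294 + 3/5·94 = 174.
Creditworthy: no collateral gives 254 − 47 = 207; collateral gives 174 − 58 = 116. Stays. ✓
Subprime: no collateral gives 254 − 46 = 208; collateral gives 174 − 155 = 19. Stays. ✓
Beliefs are Bayes-consistent on-path and both types best-respond.

Yes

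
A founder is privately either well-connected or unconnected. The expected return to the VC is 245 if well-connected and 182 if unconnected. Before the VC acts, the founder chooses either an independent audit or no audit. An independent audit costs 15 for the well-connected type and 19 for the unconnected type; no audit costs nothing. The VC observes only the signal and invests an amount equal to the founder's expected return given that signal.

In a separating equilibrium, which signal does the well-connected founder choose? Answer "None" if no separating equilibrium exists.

None

Try well-connected → audit, unconnected → no audit:
  If types separate, audit earns payment 245 and no audit earns 182.
  Well-connected: audit gives 245 − 15 = 230; no audit gives 182 − 0 = 182. No deviation. ✓
  Unconnected: no audit gives 182 − 0 = 182; audit gives 245 − 19 = 226. Would deviate. ✗
Try well-connected → no audit, unconnected → audit:
  If types separate, no audit earns payment 245 and audit earns 182.
  Well-connected: no audit gives 245 − 0 = 245; audit gives 182 − 15 = 167. No deviation. ✓
  Unconnected: audit gives 182 − 19 = 163; no audit gives 245 − 0 = 245. Would deviate. ✗
Neither assignment is incentive-compatible.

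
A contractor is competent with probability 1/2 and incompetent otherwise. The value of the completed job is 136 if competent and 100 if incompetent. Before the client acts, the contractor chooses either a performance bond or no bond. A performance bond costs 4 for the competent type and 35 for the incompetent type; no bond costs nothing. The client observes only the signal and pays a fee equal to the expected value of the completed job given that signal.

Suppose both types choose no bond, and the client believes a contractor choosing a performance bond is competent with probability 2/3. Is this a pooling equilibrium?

On the equilibrium path (no bond) the client holds the prior 1/2 and pays 1/2·136 + 1/2·100 = 118. Off-path (bond) belief 2/3 gives 2/3·136 + 1/3·100 = 124.
Competent: no bond gives 118 − 0 = 118; bond gives 124 − 4 = 120. Deviates. ✗
Incompetent: no bond gives 118 − 0 = 118; bond gives 124 − 35 = 89. Stays. ✓

No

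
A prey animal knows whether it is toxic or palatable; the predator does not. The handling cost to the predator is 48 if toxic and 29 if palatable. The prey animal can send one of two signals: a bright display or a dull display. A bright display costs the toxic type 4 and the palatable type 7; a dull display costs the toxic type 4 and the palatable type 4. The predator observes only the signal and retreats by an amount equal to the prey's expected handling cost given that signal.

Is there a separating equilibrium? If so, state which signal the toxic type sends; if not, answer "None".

Try toxic → bright display, palatable → dull display:
  If types separate, bright display earns payment 48 and dull display earns 29.
  Toxic: bright display gives 48 − 4 = 44; dull display gives 29 − 4 = 25. No deviation. ✓
  Palatable: dull display gives 29 − 4 = 25; bright display gives 48 − 7 = 41. Would deviate. ✗
Try toxic → dull display, palatable → bright display:
  If types separate, dull display earns payment 48 and bright display earns 29.
  Toxic: dull display gives 48 − 4 = 44; bright display gives 29 − 4 = 25. No deviation. ✓
  Palatable: bright display gives 29 − 7 = 22; dull display gives 48 − 4 = 44. Would deviate. ✗
Neither assignment is incentive-compatible.

None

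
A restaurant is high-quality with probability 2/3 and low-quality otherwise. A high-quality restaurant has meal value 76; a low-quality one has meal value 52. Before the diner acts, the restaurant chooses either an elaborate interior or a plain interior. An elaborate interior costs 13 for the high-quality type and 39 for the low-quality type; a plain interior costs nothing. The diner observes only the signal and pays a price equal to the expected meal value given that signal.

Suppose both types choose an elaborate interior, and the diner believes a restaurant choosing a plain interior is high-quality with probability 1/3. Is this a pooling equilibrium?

At the pooled signal (elaborate interior) the diner holds the prior 2/3 and pays 2/3·76 + 1/3·52 = 68. Off-path (plain interior) belief 1/3 gives 1/3·76 + 2/3·52 = 60.
High-quality: elaborate interior gives 68 − 13 = 55; plain interior gives 60 − 0 = 60. Deviates. ✗
Low-quality: elaborate interior gives 68 − 39 = 29; plain interior gives 60 − 0 = 60. Deviates. ✗

No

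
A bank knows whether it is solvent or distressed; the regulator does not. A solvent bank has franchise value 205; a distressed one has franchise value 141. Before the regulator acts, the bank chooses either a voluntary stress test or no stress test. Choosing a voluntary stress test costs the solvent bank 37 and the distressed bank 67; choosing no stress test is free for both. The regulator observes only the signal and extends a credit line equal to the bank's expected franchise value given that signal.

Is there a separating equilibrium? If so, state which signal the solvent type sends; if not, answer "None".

Try solvent → stress test, distressed → no stress test:
  Under separation the regulator infers type exactly: stress test → solvent (pays 205), no stress test → distressed (pays 141).
  Solvent: stress test gives 205 − 37 = 168; no stress test gives 141 − 0 = 141. No deviation. ✓
  Distressed: no stress test gives 141 − 0 = 141; stress test gives 205 − 67 = 138. No deviation. ✓
Both hold — the solvent type sends stress test.

stress test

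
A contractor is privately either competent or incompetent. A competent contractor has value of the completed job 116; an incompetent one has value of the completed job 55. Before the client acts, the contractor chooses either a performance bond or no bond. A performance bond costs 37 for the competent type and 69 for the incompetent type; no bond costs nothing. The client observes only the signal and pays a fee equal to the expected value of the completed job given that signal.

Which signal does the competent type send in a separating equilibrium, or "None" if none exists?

bond

Try competent → bond, incompetent → no bond:
  Under separation the client infers type exactly: bond → competent (pays 116), no bond → incompetent (pays 55).
  Competent: bond gives 116 − 37 = 79; no bond gives 55 − 0 = 55. No deviation. ✓
  Incompetent: no bond gives 55 − 0 = 55; bond gives 116 − 69 = 47. No deviation. ✓
Both hold — the competent type sends bond.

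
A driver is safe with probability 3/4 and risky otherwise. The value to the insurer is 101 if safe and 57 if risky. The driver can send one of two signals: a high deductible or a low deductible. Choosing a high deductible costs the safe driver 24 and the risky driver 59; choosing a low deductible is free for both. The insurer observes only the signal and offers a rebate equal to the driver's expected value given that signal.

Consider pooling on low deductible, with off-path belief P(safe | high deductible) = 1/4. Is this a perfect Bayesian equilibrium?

Yes

On the equilibrium path (low deductible) the insurer holds the prior 3/4 and pays 3/4·101 + 1/4·57 = 90. Off-path (high deductible) belief 1/4 gives 1/4·101 + 3/4·57 = 68.
Safe: low deductible gives 90 − 0 = 90; high deductible gives 68 − 24 = 44. Stays. ✓
Risky: low deductible gives 90 − 0 = 90; high deductible gives 68 − 59 = 9. Stays. ✓
Beliefs are Bayes-consistent on-path and both types best-respond.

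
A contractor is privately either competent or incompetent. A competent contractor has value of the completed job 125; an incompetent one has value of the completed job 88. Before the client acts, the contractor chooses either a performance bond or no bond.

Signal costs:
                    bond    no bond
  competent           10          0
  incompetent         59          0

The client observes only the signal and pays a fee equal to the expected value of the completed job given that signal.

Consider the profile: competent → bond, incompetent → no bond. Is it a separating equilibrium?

If types separate, bond earns payment 125 and no bond earns 88.
Competent: bond gives 125 − 10 = 115; no bond gives 88 − 0 = 88. No deviation. ✓
Incompetent: no bond gives 88 − 0 = 88; bond gives 125 − 59 = 66. No deviation. ✓
Neither type gains from mimicking the other.

Yes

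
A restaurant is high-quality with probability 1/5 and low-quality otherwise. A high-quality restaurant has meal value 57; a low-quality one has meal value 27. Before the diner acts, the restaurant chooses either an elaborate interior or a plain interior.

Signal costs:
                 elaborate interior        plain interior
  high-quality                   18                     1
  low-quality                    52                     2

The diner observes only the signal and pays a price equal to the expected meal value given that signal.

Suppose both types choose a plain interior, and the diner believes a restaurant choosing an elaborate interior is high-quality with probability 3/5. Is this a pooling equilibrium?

At the pooled signal (plain interior) the diner holds the prior 1/5 and pays 1/5·57 + 4/5·27 = 33. Off-path (elaborate interior) belief 3/5 gives 3/5·57 + 2/5·27 = 45.
High-quality: plain interior gives 33 − 1 = 32; elaborate interior gives 45 − 18 = 27. Stays. ✓
Low-quality: plain interior gives 33 − 2 = 31; elaborate interior gives 45 − 52 = -7. Stays. ✓

Yes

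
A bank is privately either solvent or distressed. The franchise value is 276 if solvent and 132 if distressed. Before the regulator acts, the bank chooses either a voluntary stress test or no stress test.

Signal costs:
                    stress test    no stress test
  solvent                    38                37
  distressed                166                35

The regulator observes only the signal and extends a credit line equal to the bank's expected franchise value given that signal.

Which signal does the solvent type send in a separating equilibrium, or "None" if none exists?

None

Try solvent → stress test, distressed → no stress test:
  Under separation the regulator infers type exactly: stress test → solvent (pays 276), no stress test → distressed (pays 132).
  Solvent: stress test gives 276 − 38 = 238; no stress test gives 132 − 37 = 95. No deviation. ✓
  Distressed: no stress test gives 132 − 35 = 97; stress test gives 276 − 166 = 110. Would deviate. ✗
Try solvent → no stress test, distressed → stress test:
  Under separation the regulator infers type exactly: no stress test → solvent (pays 276), stress test → distressed (pays 132).
  Solvent: no stress test gives 276 − 37 = 239; stress test gives 132 − 38 = 94. No deviation. ✓
  Distressed: stress test gives 132 − 166 = -34; no stress test gives 276 − 35 = 241. Would deviate. ✗
Neither assignment is incentive-compatible.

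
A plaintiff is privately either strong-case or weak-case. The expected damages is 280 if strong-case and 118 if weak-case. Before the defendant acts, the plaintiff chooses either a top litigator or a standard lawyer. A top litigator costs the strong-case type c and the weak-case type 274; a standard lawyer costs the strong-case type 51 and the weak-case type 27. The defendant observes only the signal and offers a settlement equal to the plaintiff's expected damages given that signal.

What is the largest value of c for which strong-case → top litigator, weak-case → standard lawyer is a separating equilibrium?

Under separation: top litigator → strong-case (pays 280); standard lawyer → weak-case (pays 118).
Weak-case: 118 − 27 = 91 ≥ 280 − 274 = 6. Holds regardless of c. ✓
Strong-case: 280 − c ≥ 118 − 51, so c ≤ 280 − 67 = 213.

213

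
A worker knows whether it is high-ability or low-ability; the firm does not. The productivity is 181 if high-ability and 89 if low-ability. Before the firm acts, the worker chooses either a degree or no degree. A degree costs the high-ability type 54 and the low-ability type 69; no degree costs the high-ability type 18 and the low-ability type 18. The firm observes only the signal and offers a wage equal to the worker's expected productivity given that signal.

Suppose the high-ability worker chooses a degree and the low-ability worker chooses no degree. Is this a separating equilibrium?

If types separate, degree earns payment 181 and no degree earns 89.
High-ability: degree gives 181 − 54 = 127; no degree gives 89 − 18 = 71. No deviation. ✓
Low-ability: no degree gives 89 − 18 = 71; degree gives 181 − 69 = 112. Would deviate. ✗

No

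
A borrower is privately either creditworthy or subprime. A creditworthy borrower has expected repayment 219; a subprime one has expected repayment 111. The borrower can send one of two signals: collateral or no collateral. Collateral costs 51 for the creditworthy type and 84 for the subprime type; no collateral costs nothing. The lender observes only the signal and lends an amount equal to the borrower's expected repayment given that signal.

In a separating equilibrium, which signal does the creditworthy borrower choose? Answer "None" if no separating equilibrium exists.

None

Try creditworthy → collateral, subprime → no collateral:
  If types separate, collateral earns payment 219 and no collateral earns 111.
  Creditworthy: collateral gives 219 − 51 = 168; no collateral gives 111 − 0 = 111. No deviation. ✓
  Subprime: no collateral gives 111 − 0 = 111; collateral gives 219 − 84 = 135. Would deviate. ✗
Try creditworthy → no collateral, subprime → collateral:
  If types separate, no collateral earns payment 219 and collateral earns 111.
  Creditworthy: no collateral gives 219 − 0 = 219; collateral gives 111 − 51 = 60. No deviation. ✓
  Subprime: collateral gives 111 − 84 = 27; no collateral gives 219 − 0 = 219. Would deviate. ✗
Neither assignment is incentive-compatible.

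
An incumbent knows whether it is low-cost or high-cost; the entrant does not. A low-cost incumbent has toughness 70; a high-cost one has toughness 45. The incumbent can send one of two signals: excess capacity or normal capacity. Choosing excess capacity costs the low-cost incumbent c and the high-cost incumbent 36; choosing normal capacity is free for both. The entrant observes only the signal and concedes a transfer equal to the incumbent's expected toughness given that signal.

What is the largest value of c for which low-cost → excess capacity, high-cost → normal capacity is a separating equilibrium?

Under separation: excess capacity → low-cost (pays 70); normal capacity → high-cost (pays 45).
High-cost: 45 − 0 = 45 ≥ 70 − 36 = 34. Holds regardless of c. ✓
Low-cost: 70 − c ≥ 45 − 0, so c ≤ 70 − 45 = 25.

25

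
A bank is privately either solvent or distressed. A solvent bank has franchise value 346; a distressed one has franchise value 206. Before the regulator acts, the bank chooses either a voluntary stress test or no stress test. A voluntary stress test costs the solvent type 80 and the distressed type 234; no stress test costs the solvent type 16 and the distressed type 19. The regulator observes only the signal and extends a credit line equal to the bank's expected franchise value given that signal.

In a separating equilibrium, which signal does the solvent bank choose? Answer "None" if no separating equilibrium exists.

stress test

Try solvent → stress test, distressed → no stress test:
  Under separation the regulator infers type exactly: stress test → solvent (pays 346), no stress test → distressed (pays 206).
  Solvent: stress test gives 346 − 80 = 266; no stress test gives 206 − 16 = 190. No deviation. ✓
  Distressed: no stress test gives 206 − 19 = 187; stress test gives 346 − 234 = 112. No deviation. ✓
Both hold — the solvent type sends stress test.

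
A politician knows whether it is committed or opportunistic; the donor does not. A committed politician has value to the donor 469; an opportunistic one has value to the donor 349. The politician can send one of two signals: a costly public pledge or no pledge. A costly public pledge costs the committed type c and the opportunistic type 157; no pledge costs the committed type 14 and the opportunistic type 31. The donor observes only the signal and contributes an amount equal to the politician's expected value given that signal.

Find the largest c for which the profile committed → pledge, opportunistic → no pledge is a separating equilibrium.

134

Under separation: pledge → committed (pays 469); no pledge → opportunistic (pays 349).
Opportunistic: 349 − 31 = 318 ≥ 469 − 157 = 312. Holds regardless of c. ✓
Committed: 469 − c ≥ 349 − 14, so c ≤ 469 − 335 = 134.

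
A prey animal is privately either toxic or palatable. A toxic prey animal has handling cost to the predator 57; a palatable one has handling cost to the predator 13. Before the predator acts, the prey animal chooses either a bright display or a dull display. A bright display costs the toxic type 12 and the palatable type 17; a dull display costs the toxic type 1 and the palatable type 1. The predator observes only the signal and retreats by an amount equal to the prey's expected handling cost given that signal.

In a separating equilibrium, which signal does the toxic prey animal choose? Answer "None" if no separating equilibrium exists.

None

Try toxic → bright display, palatable → dull display:
  If types separate, bright display earns payment 57 and dull display earns 13.
  Toxic: bright display gives 57 − 12 = 45; dull display gives 13 − 1 = 12. No deviation. ✓
  Palatable: dull display gives 13 − 1 = 12; bright display gives 57 − 17 = 40. Would deviate. ✗
Try toxic → dull display, palatable → bright display:
  If types separate, dull display earns payment 57 and bright display earns 13.
  Toxic: dull display gives 57 − 1 = 56; bright display gives 13 − 12 = 1. No deviation. ✓
  Palatable: bright display gives 13 − 17 = -4; dull display gives 57 − 1 = 56. Would deviate. ✗
Neither assignment is incentive-compatible.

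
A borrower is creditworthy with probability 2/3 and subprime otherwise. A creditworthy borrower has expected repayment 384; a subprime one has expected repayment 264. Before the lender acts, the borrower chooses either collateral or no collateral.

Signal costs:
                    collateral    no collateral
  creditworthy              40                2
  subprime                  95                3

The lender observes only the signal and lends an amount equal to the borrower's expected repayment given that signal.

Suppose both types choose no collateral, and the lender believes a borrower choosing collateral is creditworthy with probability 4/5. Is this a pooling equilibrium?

On the equilibrium path (no collateral) the lender holds the prior 2/3 and pays 2/3·384 + 1/3·264 = 344. Off-path (collateral) belief 4/5 gives 4/5·384 + 1/5·264 = 360.
Creditworthy: no collateral gives 344 − 2 = 342; collateral gives 360 − 40 = 320. Stays. ✓
Subprime: no collateral gives 344 − 3 = 341; collateral gives 360 − 95 = 265. Stays. ✓
Beliefs are Bayes-consistent on-path and both types best-respond.

Yes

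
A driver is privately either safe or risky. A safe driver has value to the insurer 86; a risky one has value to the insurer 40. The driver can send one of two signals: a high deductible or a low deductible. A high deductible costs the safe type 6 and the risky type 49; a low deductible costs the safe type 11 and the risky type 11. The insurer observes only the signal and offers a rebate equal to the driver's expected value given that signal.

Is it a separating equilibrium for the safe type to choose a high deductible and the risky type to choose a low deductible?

If types separate, high deductible earns payment 86 and low deductible earns 40.
Safe: high deductible gives 86 − 6 = 80; low deductible gives 40 − 11 = 29. No deviation. ✓
Risky: low deductible gives 40 − 11 = 29; high deductible gives 86 − 49 = 37. Would deviate. ✗

No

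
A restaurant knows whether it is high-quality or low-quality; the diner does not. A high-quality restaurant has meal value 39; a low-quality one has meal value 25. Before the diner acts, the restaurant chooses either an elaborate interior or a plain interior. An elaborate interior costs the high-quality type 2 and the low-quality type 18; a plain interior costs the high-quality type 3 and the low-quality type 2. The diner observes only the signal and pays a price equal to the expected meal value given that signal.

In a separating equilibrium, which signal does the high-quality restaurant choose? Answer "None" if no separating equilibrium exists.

elaborate interior

Try high-quality → elaborate interior, low-quality → plain interior:
  If types separate, elaborate interior earns payment 39 and plain interior earns 25.
  High-quality: elaborate interior gives 39 − 2 = 37; plain interior gives 25 − 3 = 22. No deviation. ✓
  Low-quality: plain interior gives 25 − 2 = 23; elaborate interior gives 39 − 18 = 21. No deviation. ✓
Both hold — the high-quality type sends elaborate interior.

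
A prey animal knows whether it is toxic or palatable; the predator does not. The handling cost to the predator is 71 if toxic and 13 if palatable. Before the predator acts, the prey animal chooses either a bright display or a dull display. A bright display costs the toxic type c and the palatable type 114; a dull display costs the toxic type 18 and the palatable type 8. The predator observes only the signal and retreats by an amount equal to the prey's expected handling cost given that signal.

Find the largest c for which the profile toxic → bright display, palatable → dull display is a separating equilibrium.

76

Under separation: bright display → toxic (pays 71); dull display → palatable (pays 13).
Palatable: 13 − 8 = 5 ≥ 71 − 114 = -43. Holds regardless of c. ✓
Toxic: 71 − c ≥ 13 − 18, so c ≤ 71 − -5 = 76.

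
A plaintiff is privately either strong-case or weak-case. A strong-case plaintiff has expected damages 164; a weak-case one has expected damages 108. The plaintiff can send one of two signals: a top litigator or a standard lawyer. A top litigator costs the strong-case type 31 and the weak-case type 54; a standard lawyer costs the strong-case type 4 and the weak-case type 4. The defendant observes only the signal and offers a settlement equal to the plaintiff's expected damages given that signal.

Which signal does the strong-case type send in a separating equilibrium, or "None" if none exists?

Try strong-case → top litigator, weak-case → standard lawyer:
  If types separate, top litigator earns payment 164 and standard lawyer earns 108.
  Strong-case: top litigator gives 164 − 31 = 133; standard lawyer gives 108 − 4 = 104. No deviation. ✓
  Weak-case: standard lawyer gives 108 − 4 = 104; top litigator gives 164 − 54 = 110. Would deviate. ✗
Try strong-case → standard lawyer, weak-case → top litigator:
  If types separate, standard lawyer earns payment 164 and top litigator earns 108.
  Strong-case: standard lawyer gives 164 − 4 = 160; top litigator gives 108 − 31 = 77. No deviation. ✓
  Weak-case: top litigator gives 108 − 54 = 54; standard lawyer gives 164 − 4 = 160. Would deviate. ✗
Neither assignment is incentive-compatible.

None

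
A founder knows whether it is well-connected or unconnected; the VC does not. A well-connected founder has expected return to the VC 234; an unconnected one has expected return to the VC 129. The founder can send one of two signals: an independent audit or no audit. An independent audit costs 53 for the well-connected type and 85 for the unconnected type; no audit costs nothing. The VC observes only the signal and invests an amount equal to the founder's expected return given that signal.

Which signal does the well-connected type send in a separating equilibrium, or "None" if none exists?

None

Try well-connected → audit, unconnected → no audit:
  If types separate, audit earns payment 234 and no audit earns 129.
  Well-connected: audit gives 234 − 53 = 181; no audit gives 129 − 0 = 129. No deviation. ✓
  Unconnected: no audit gives 129 − 0 = 129; audit gives 234 − 85 = 149. Would deviate. ✗
Try well-connected → no audit, unconnected → audit:
  If types separate, no audit earns payment 234 and audit earns 129.
  Well-connected: no audit gives 234 − 0 = 234; audit gives 129 − 53 = 76. No deviation. ✓
  Unconnected: audit gives 129 − 85 = 44; no audit gives 234 − 0 = 234. Would deviate. ✗
Neither assignment is incentive-compatible.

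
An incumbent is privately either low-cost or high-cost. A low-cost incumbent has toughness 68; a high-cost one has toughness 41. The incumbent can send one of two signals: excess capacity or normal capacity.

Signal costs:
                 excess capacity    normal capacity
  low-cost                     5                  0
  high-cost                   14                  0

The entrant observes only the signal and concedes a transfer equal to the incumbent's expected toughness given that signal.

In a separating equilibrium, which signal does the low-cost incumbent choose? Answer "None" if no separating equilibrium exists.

Try low-cost → excess capacity, high-cost → normal capacity:
  Under separation the entrant infers type exactly: excess capacity → low-cost (pays 68), normal capacity → high-cost (pays 41).
  Low-cost: excess capacity gives 68 − 5 = 63; normal capacity gives 41 − 0 = 41. No deviation. ✓
  High-cost: normal capacity gives 41 − 0 = 41; excess capacity gives 68 − 14 = 54. Would deviate. ✗
Try low-cost → normal capacity, high-cost → excess capacity:
  Under separation the entrant infers type exactly: normal capacity → low-cost (pays 68), excess capacity → high-cost (pays 41).
  Low-cost: normal capacity gives 68 − 0 = 68; excess capacity gives 41 − 5 = 36. No deviation. ✓
  High-cost: excess capacity gives 41 − 14 = 27; normal capacity gives 68 − 0 = 68. Would deviate. ✗
Neither assignment is incentive-compatible.

None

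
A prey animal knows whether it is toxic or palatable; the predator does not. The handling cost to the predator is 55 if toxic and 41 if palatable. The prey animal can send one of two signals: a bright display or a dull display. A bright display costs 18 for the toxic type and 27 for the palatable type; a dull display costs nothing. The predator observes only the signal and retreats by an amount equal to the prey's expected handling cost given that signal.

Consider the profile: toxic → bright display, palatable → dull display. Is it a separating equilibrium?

If types separate, bright display earns payment 55 and dull display earns 41.
Toxic: bright display gives 55 − 18 = 37; dull display gives 41 − 0 = 41. Would deviate. ✗
Palatable: dull display gives 41 − 0 = 41; bright display gives 55 − 27 = 28. No deviation. ✓

No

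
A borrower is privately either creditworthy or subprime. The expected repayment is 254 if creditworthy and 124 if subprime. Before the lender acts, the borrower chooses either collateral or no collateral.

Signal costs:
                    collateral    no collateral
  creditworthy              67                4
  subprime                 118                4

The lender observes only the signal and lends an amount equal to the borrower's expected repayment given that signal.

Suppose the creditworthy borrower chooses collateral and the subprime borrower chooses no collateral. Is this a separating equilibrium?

Under separation the lender infers type exactly: collateral → creditworthy (pays 254), no collateral → subprime (pays 124).
Creditworthy: collateral gives 254 − 67 = 187; no collateral gives 124 − 4 = 120. No deviation. ✓
Subprime: no collateral gives 124 − 4 = 120; collateral gives 254 − 118 = 136. Would deviate. ✗

No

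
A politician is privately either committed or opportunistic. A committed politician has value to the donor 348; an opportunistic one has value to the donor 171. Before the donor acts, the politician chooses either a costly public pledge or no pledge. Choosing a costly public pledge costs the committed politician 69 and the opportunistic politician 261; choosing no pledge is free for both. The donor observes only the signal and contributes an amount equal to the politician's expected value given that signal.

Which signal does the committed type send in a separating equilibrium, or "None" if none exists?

pledge

Try committed → pledge, opportunistic → no pledge:
  Under separation the donor infers type exactly: pledge → committed (pays 348), no pledge → opportunistic (pays 171).
  Committed: pledge gives 348 − 69 = 279; no pledge gives 171 − 0 = 171. No deviation. ✓
  Opportunistic: no pledge gives 171 − 0 = 171; pledge gives 348 − 261 = 87. No deviation. ✓
Both hold — the committed type sends pledge.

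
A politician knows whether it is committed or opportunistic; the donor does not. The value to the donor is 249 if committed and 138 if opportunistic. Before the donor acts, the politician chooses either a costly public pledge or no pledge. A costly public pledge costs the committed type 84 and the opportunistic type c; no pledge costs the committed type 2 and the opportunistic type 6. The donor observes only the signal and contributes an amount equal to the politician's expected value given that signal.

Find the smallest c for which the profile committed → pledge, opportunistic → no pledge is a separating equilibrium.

117

Under separation: pledge → committed (pays 249); no pledge → opportunistic (pays 138).
Committed: 249 − 84 = 165 ≥ 138 − 2 = 136. Holds regardless of c. ✓
Opportunistic: 138 − 6 ≥ 249 − c, so c ≥ 249 − 132 = 117.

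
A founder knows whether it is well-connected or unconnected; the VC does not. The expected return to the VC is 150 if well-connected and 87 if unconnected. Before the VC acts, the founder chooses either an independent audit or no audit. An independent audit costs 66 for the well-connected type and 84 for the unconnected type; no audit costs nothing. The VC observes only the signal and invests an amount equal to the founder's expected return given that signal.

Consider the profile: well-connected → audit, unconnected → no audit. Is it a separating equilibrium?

No

If types separate, audit earns payment 150 and no audit earns 87.
Well-connected: audit gives 150 − 66 = 84; no audit gives 87 − 0 = 87. Would deviate. ✗
Unconnected: no audit gives 87 − 0 = 87; audit gives 150 − 84 = 66. No deviation. ✓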